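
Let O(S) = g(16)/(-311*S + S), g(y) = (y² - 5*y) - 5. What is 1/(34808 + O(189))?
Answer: 6510/226600061 ≈ 2.8729e-5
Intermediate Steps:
g(y) = -5 + y² - 5*y
O(S) = -171/(310*S) (O(S) = (-5 + 16² - 5*16)/(-311*S + S) = (-5 + 256 - 80)/((-310*S)) = 171*(-1/(310*S)) = -171/(310*S))
1/(34808 + O(189)) = 1/(34808 - 171/310/189) = 1/(34808 - 171/310*1/189) = 1/(34808 - 19/6510) = 1/(226600061/6510) = 6510/226600061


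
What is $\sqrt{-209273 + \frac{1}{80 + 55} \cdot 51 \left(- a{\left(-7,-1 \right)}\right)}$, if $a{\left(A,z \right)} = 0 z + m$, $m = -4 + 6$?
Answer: $\frac{i \sqrt{47086595}}{15} \approx 457.46 i$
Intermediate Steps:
$m = 2$
$a{\left(A,z \right)} = 2$ ($a{\left(A,z \right)} = 0 z + 2 = 0 + 2 = 2$)
$\sqrt{-209273 + \frac{1}{80 + 55} \cdot 51 \left(- a{\left(-7,-1 \right)}\right)} = \sqrt{-209273 + \frac{1}{80 + 55} \cdot 51 \left(\left(-1\right) 2\right)} = \sqrt{-209273 + \frac{1}{135} \cdot 51 \left(-2\right)} = \sqrt{-209273 + \frac{17}{45} \left(-2\right)} = \sqrt{-209273 - \frac{34}{45}} = \sqrt{- \frac{9417319}{45}} = \frac{i \sqrt{47086595}}{15}$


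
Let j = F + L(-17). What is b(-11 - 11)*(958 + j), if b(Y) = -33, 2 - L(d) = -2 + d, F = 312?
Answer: -42603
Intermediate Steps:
L(d) = 4 - d (L(d) = 2 - (-2 + d) = 2 + (2 - d) = 4 - d)
j = 333 (j = 312 + (4 - 1*(-17)) = 312 + (4 + 17) = 312 + 21 = 333)
b(-11 - 11)*(958 + j) = -33*(958 + 333) = -33*1291 = -42603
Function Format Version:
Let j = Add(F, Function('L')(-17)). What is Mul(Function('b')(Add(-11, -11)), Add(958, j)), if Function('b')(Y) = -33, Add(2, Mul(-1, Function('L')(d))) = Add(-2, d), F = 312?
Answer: -42603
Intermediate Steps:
Function('L')(d) = Add(4, Mul(-1, d)) (Function('L')(d) = Add(2, Mul(-1, Add(-2, d))) = Add(2, Add(2, Mul(-1, d))) = Add(4, Mul(-1, d)))
j = 333 (j = Add(312, Add(4, Mul(-1, -17))) = Add(312, Add(4, 17)) = Add(312, 21) = 333)
Mul(Function('b')(Add(-11, -11)), Add(958, j)) = Mul(-33, Add(958, 333)) = Mul(-33, 1291) = -42603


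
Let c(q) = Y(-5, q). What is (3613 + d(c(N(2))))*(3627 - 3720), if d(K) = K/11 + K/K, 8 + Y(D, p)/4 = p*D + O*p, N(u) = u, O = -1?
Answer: -3689682/11 ≈ -3.3543e+5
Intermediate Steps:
Y(D, p) = -32 - 4*p + 4*D*p (Y(D, p) = -32 + 4*(p*D - p) = -32 + 4*(D*p - p) = -32 + 4*(-p + D*p) = -32 + (-4*p + 4*D*p) = -32 - 4*p + 4*D*p)
c(q) = -32 - 24*q (c(q) = -32 - 4*q + 4*(-5)*q = -32 - 4*q - 20*q = -32 - 24*q)
d(K) = 1 + K/11 (d(K) = K*(1/11) + 1 = K/11 + 1 = 1 + K/11)
(3613 + d(c(N(2))))*(3627 - 3720) = (3613 + (1 + (-32 - 24*2)/11))*(3627 - 3720) = (3613 + (1 + (-32 - 48)/11))*(-93) = (3613 + (1 + (1/11)*(-80)))*(-93) = (3613 + (1 - 80/11))*(-93) = (3613 - 69/11)*(-93) = (39674/11)*(-93) = -3689682/11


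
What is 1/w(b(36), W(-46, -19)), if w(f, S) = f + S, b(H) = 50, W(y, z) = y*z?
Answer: 1/924 ≈ 0.0010823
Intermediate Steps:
w(f, S) = S + f
1/w(b(36), W(-46, -19)) = 1/(-46*(-19) + 50) = 1/(874 + 50) = 1/924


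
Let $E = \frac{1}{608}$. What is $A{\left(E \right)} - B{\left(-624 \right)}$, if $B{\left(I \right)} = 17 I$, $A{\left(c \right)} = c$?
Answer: $\frac{6449665}{608} \approx 10608.0$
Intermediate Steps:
$E = \frac{1}{608} \approx 0.0016447$
$A{\left(E \right)} - B{\left(-624 \right)} = \frac{1}{608} - 17 \left(-624\right) = \frac{1}{608} - -10608 = \frac{1}{608} + 10608 = \frac{6449665}{608}$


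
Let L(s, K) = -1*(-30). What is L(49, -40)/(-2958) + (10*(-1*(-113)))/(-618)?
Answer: -280090/152337 ≈ -1.8386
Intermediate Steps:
L(s, K) = 30
L(49, -40)/(-2958) + (10*(-1*(-113)))/(-618) = 30/(-2958) + (10*(-1*(-113)))/(-618) = 30*(-1/2958) + (10*113)*(-1/618) = -5/493 + 1130*(-1/618) = -5/493 - 565/309 = -280090/152337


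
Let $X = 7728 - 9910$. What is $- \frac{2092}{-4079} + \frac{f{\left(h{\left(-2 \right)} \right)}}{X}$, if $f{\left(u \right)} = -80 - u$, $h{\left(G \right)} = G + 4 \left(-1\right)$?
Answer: $\frac{2433295}{4450189} \approx 0.54678$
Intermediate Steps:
$h{\left(G \right)} = -4 + G$ ($h{\left(G \right)} = G - 4 = -4 + G$)
$X = -2182$ ($X = 7728 - 9910 = -2182$)
$- \frac{2092}{-4079} + \frac{f{\left(h{\left(-2 \right)} \right)}}{X} = - \frac{2092}{-4079} + \frac{-80 - \left(-4 - 2\right)}{-2182} = \left(-2092\right) \left(- \frac{1}{4079}\right) + \left(-80 - -6\right) \left(- \frac{1}{2182}\right) = \frac{2092}{4079} + \left(-80 + 6\right) \left(- \frac{1}{2182}\right) = \frac{2092}{4079} - - \frac{37}{1091} = \frac{2092}{4079} + \frac{37}{1091} = \frac{2433295}{4450189}$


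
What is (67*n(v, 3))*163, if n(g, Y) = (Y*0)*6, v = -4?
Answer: 0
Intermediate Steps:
n(g, Y) = 0 (n(g, Y) = 0*6 = 0)
(67*n(v, 3))*163 = (67*0)*163 = 0*163 = 0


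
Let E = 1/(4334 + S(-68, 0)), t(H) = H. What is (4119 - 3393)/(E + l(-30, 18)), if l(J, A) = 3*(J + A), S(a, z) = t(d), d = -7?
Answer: -285582/14161 ≈ -20.167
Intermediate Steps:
S(a, z) = -7
E = 1/4327 (E = 1/(4334 - 7) = 1/4327 ≈ 0.00023111)
l(J, A) = 3*A + 3*J (l(J, A) = 3*(A + J) = 3*A + 3*J)
(4119 - 3393)/(E + l(-30, 18)) = (4119 - 3393)/(1/4327 + (3*18 + 3*(-30))) = 726/(1/4327 + (54 - 90)) = 726/(1/4327 - 36) = 726/(-155771/4327) = 726*(-4327/155771) = -285582/14161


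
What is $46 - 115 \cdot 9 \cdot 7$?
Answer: $-7199$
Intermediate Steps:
$46 - 115 \cdot 9 \cdot 7 = 46 - 7245 = -7199$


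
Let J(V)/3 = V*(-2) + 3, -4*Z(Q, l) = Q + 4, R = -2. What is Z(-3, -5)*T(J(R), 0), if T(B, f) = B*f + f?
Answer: 0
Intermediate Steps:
Z(Q, l) = -1 - Q/4 (Z(Q, l) = -(Q + 4)/4 = -(4 + Q)/4 = -1 - Q/4)
J(V) = 9 - 6*V (J(V) = 3*(V*(-2) + 3) = 3*(-2*V + 3) = 3*(3 - 2*V) = 9 - 6*V)
T(B, f) = f + B*f
Z(-3, -5)*T(J(R), 0) = (-1 - 1/4*(-3))*(0*(1 + (9 - 6*(-2)))) = (-1 + 3/4)*(0*(1 + (9 + 12))) = -0*(1 + 21) = -0*22 = -1/4*0 = 0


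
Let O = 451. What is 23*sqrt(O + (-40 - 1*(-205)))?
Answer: 46*sqrt(154) ≈ 570.84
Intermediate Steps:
23*sqrt(O + (-40 - 1*(-205))) = 23*sqrt(451 + (-40 - 1*(-205))) = 23*sqrt(451 + (-40 + 205)) = 23*sqrt(451 + 165) = 23*sqrt(616) = 23*(2*sqrt(154)) = 46*sqrt(154)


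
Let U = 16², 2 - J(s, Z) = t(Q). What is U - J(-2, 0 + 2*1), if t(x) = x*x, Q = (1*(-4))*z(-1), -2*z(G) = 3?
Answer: 290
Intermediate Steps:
z(G) = -3/2 (z(G) = -½*3 = -3/2)
Q = 6 (Q = (1*(-4))*(-3/2) = -4*(-3/2) = 6)
t(x) = x²
J(s, Z) = -34 (J(s, Z) = 2 - 1*6² = 2 - 1*36 = 2 - 36 = -34)
U = 256
U - J(-2, 0 + 2*1) = 256 - 1*(-34) = 256 + 34 = 290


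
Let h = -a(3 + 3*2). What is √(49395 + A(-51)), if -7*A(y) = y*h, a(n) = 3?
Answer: 2*√604821/7 ≈ 222.20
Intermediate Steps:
h = -3 (h = -1*3 = -3)
A(y) = 3*y/7 (A(y) = -y*(-3)/7 = -(-3)*y/7 = 3*y/7)
√(49395 + A(-51)) = √(49395 + (3/7)*(-51)) = √(49395 - 153/7) = √(345612/7) = 2*√604821/7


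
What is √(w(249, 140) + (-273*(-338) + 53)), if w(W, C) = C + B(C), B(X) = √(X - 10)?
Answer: √(92467 + √130) ≈ 304.10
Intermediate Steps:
B(X) = √(-10 + X)
w(W, C) = C + √(-10 + C)
√(w(249, 140) + (-273*(-338) + 53)) = √((140 + √(-10 + 140)) + (-273*(-338) + 53)) = √((140 + √130) + (92274 + 53)) = √((140 + √130) + 92327) = √(92467 + √130)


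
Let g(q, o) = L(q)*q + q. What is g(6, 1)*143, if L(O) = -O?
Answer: -4290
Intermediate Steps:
g(q, o) = q - q² (g(q, o) = (-q)*q + q = -q² + q = q - q²)
g(6, 1)*143 = (6*(1 - 1*6))*143 = (6*(1 - 6))*143 = (6*(-5))*143 = -30*143 = -4290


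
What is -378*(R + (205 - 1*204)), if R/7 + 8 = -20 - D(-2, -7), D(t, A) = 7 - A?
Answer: 110754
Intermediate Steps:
R = -294 (R = -56 + 7*(-20 - (7 - 1*(-7))) = -56 + 7*(-20 - (7 + 7)) = -56 + 7*(-20 - 1*14) = -56 + 7*(-20 - 14) = -56 + 7*(-34) = -56 - 238 = -294)
-378*(R + (205 - 1*204)) = -378*(-294 + (205 - 1*204)) = -378*(-294 + (205 - 204)) = -378*(-294 + 1) = -378*(-293) = 110754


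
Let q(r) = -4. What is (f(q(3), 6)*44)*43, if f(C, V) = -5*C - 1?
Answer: 35948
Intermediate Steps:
f(C, V) = -1 - 5*C
(f(q(3), 6)*44)*43 = ((-1 - 5*(-4))*44)*43 = ((-1 + 20)*44)*43 = (19*44)*43 = 836*43 = 35948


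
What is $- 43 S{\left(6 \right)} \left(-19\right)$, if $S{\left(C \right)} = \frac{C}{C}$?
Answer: $817$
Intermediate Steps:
$S{\left(C \right)} = 1$
$- 43 S{\left(6 \right)} \left(-19\right) = \left(-43\right) 1 \left(-19\right) = \left(-43\right) \left(-19\right) = 817$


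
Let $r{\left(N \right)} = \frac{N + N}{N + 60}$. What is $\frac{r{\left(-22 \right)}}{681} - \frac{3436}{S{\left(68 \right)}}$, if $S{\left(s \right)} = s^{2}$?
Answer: $- \frac{11140033}{14957484} \approx -0.74478$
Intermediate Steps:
$r{\left(N \right)} = \frac{2 N}{60 + N}$
$\frac{r{\left(-22 \right)}}{681} - \frac{3436}{S{\left(68 \right)}} = \frac{2 \left(-22\right) \frac{1}{60 - 22}}{681} - \frac{3436}{68^{2}} = 2 \left(-22\right) \frac{1}{38} \cdot \frac{1}{681} - \frac{3436}{4624} = 2 \left(-22\right) \frac{1}{38} \cdot \frac{1}{681} - \frac{859}{1156} = \left(- \frac{22}{19}\right) \frac{1}{681} - \frac{859}{1156} = - \frac{22}{12939} - \frac{859}{1156} = - \frac{11140033}{14957484}$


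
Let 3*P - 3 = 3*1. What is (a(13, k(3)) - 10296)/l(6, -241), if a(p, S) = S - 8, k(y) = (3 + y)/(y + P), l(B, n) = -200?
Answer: 25757/500 ≈ 51.514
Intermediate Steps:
P = 2 (P = 1 + (3*1)/3 = 1 + (1/3)*3 = 1 + 1 = 2)
k(y) = (3 + y)/(2 + y) (k(y) = (3 + y)/(y + 2) = (3 + y)/(2 + y))
a(p, S) = -8 + S
(a(13, k(3)) - 10296)/l(6, -241) = ((-8 + (3 + 3)/(2 + 3)) - 10296)/(-200) = ((-8 + 6/5) - 10296)*(-1/200) = (-34/5 - 10296)*(-1/200) = -51514/5*(-1/200) = 25757/500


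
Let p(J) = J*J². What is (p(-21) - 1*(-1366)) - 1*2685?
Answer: -10580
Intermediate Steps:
p(J) = J³
(p(-21) - 1*(-1366)) - 1*2685 = ((-21)³ - 1*(-1366)) - 1*2685 = (-9261 + 1366) - 2685 = -7895 - 2685 = -10580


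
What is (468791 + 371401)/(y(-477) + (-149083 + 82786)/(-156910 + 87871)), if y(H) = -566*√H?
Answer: 427291645423104/80927797128800029 + 755549117884744704*I*√53/80927797128800029 ≈ 0.0052799 + 67.968*I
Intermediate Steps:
(468791 + 371401)/(y(-477) + (-149083 + 82786)/(-156910 + 87871)) = (468791 + 371401)/(-1698*I*√53 + (-149083 + 82786)/(-156910 + 87871)) = 840192/(-1698*I*√53 - 66297/(-69039)) = 840192/(-1698*I*√53 - 66297*(-1/69039)) = 840192/(-1698*I*√53 + 22099/23013) = 840192/(22099/23013 - 1698*I*√53)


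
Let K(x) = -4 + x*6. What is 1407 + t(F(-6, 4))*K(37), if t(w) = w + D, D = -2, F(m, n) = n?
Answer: 1843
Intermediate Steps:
t(w) = -2 + w (t(w) = w - 2 = -2 + w)
K(x) = -4 + 6*x
1407 + t(F(-6, 4))*K(37) = 1407 + (-2 + 4)*(-4 + 6*37) = 1407 + 2*(-4 + 222) = 1407 + 2*218 = 1407 + 436 = 1843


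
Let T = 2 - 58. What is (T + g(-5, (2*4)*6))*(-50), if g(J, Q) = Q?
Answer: 400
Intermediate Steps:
T = -56
(T + g(-5, (2*4)*6))*(-50) = (-56 + (2*4)*6)*(-50) = (-56 + 8*6)*(-50) = (-56 + 48)*(-50) = -8*(-50) = 400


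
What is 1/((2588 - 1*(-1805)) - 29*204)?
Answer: -1/1523 ≈ -0.00065660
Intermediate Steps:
1/((2588 - 1*(-1805)) - 29*204) = 1/((2588 + 1805) - 5916) = 1/(4393 - 5916) = 1/(-1523) = -1/1523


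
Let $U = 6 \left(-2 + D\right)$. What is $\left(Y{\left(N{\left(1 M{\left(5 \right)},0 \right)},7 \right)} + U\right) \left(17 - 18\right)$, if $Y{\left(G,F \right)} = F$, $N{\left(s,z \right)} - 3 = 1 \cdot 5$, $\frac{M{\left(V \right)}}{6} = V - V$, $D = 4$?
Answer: $-19$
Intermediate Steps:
$M{\left(V \right)} = 0$ ($M{\left(V \right)} = 6 \left(V - V\right) = 6 \cdot 0 = 0$)
$N{\left(s,z \right)} = 8$ ($N{\left(s,z \right)} = 3 + 1 \cdot 5 = 3 + 5 = 8$)
$U = 12$ ($U = 6 \left(-2 + 4\right) = 6 \cdot 2 = 12$)
$\left(Y{\left(N{\left(1 M{\left(5 \right)},0 \right)},7 \right)} + U\right) \left(17 - 18\right) = \left(7 + 12\right) \left(17 - 18\right) = 19 \left(17 - 18\right) = 19 \left(-1\right) = -19$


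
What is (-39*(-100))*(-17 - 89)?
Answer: -413400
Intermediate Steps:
(-39*(-100))*(-17 - 89) = 3900*(-106) = -413400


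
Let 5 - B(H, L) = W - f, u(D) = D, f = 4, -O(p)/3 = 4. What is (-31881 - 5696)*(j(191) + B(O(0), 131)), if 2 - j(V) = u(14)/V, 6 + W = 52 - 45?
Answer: -71245992/191 ≈ -3.7302e+5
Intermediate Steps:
O(p) = -12 (O(p) = -3*4 = -12)
W = 1 (W = -6 + (52 - 45) = -6 + 7 = 1)
j(V) = 2 - 14/V
B(H, L) = 8 (B(H, L) = 5 - (1 - 1*4) = 5 - (1 - 4) = 5 - 1*(-3) = 5 + 3 = 8)
(-31881 - 5696)*(j(191) + B(O(0), 131)) = (-31881 - 5696)*((2 - 14/191) + 8) = -37577*((2 - 14*1/191) + 8) = -37577*((2 - 14/191) + 8) = -37577*(368/191 + 8) = -37577*1896/191 = -71245992/191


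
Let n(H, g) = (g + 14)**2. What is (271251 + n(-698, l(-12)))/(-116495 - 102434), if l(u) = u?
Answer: -271255/218929 ≈ -1.2390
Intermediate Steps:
n(H, g) = (14 + g)**2
(271251 + n(-698, l(-12)))/(-116495 - 102434) = (271251 + (14 - 12)**2)/(-116495 - 102434) = (271251 + 2**2)/(-218929) = (271251 + 4)*(-1/218929) = 271255*(-1/218929) = -271255/218929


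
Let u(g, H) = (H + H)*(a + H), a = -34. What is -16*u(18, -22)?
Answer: -39424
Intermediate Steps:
u(g, H) = 2*H*(-34 + H) (u(g, H) = (H + H)*(-34 + H) = (2*H)*(-34 + H) = 2*H*(-34 + H))
-16*u(18, -22) = -32*(-22)*(-34 - 22) = -32*(-22)*(-56) = -16*2464 = -39424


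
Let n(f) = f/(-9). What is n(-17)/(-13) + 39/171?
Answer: 184/2223 ≈ 0.082771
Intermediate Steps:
n(f) = -f/9 (n(f) = f*(-1/9) = -f/9)
n(-17)/(-13) + 39/171 = -1/9*(-17)/(-13) + 39/171 = (17/9)*(-1/13) + 39*(1/171) = -17/117 + 13/57 = 184/2223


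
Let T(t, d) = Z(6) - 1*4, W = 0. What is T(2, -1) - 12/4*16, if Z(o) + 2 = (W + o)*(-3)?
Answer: -72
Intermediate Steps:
Z(o) = -2 - 3*o (Z(o) = -2 + (0 + o)*(-3) = -2 + o*(-3) = -2 - 3*o)
T(t, d) = -24 (T(t, d) = (-2 - 3*6) - 1*4 = (-2 - 18) - 4 = -20 - 4 = -24)
T(2, -1) - 12/4*16 = -24 - 12/4*16 = -24 - 12*1/4*16 = -24 - 3*16 = -24 - 48 = -72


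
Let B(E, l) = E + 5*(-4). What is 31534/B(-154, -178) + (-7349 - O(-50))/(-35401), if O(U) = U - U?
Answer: -557528204/3079887 ≈ -181.02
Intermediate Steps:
O(U) = 0
B(E, l) = -20 + E (B(E, l) = E - 20 = -20 + E)
31534/B(-154, -178) + (-7349 - O(-50))/(-35401) = 31534/(-20 - 154) + (-7349 - 1*0)/(-35401) = 31534/(-174) + (-7349 + 0)*(-1/35401) = 31534*(-1/174) - 7349*(-1/35401) = -15767/87 + 7349/35401 = -557528204/3079887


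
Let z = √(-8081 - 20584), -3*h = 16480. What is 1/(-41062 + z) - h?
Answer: 567085713166/103231623 - 3*I*√65/240873787 ≈ 5493.3 - 1.0041e-7*I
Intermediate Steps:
h = -16480/3 (h = -⅓*16480 = -16480/3 ≈ -5493.3)
z = 21*I*√65 (z = √(-28665) = 21*I*√65 ≈ 169.31*I)
1/(-41062 + z) - h = 1/(-41062 + 21*I*√65) - 1*(-16480/3) = 1/(-41062 + 21*I*√65) + 16480/3 = 16480/3 + 1/(-41062 + 21*I*√65)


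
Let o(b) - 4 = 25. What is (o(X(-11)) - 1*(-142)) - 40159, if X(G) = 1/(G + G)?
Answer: -39988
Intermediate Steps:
X(G) = 1/(2*G)
o(b) = 29 (o(b) = 4 + 25 = 29)
(o(X(-11)) - 1*(-142)) - 40159 = (29 - 1*(-142)) - 40159 = (29 + 142) - 40159 = 171 - 40159 = -39988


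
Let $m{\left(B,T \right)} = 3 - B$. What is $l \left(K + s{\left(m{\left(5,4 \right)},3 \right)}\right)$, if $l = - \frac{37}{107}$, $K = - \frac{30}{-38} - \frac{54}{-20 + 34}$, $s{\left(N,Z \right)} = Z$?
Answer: $\frac{333}{14231} \approx 0.0234$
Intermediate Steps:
$K = - \frac{408}{133}$ ($K = \left(-30\right) \left(- \frac{1}{38}\right) - \frac{54}{14} = \frac{15}{19} - \frac{27}{7} = - \frac{408}{133} \approx -3.0677$)
$l = - \frac{37}{107}$ ($l = \left(-37\right) \frac{1}{107} = - \frac{37}{107} \approx -0.34579$)
$l \left(K + s{\left(m{\left(5,4 \right)},3 \right)}\right) = - \frac{37 \left(- \frac{408}{133} + 3\right)}{107} = \left(- \frac{37}{107}\right) \left(- \frac{9}{133}\right) = \frac{333}{14231}$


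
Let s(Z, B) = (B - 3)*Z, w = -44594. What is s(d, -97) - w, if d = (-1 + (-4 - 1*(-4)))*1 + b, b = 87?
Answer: 35994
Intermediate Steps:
d = 86 (d = (-1 + (-4 - 1*(-4)))*1 + 87 = (-1 + (-4 + 4))*1 + 87 = (-1 + 0)*1 + 87 = -1*1 + 87 = -1 + 87 = 86)
s(Z, B) = Z*(-3 + B) (s(Z, B) = (-3 + B)*Z = Z*(-3 + B))
s(d, -97) - w = 86*(-3 - 97) - 1*(-44594) = 86*(-100) + 44594 = -8600 + 44594 = 35994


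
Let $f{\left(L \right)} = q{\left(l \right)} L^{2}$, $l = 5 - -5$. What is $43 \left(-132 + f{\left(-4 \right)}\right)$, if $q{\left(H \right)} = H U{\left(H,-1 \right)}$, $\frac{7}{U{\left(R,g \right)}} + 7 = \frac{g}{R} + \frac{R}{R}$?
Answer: $- \frac{827836}{61} \approx -13571.0$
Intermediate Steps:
$l = 10$ ($l = 5 + 5 = 10$)
$U{\left(R,g \right)} = \frac{7}{-6 + \frac{g}{R}}$ ($U{\left(R,g \right)} = \frac{7}{-7 + \left(\frac{g}{R} + \frac{R}{R}\right)} = \frac{7}{-7 + \left(\frac{g}{R} + 1\right)} = \frac{7}{-7 + \left(1 + \frac{g}{R}\right)} = \frac{7}{-6 + \frac{g}{R}}$)
$q{\left(H \right)} = \frac{7 H^{2}}{-1 - 6 H}$ ($q{\left(H \right)} = H \frac{7 H}{-1 - 6 H} = \frac{7 H^{2}}{-1 - 6 H}$)
$f{\left(L \right)} = - \frac{700 L^{2}}{61}$ ($f{\left(L \right)} = - \frac{7 \cdot 10^{2}}{1 + 6 \cdot 10} L^{2} = \left(-7\right) 100 \frac{1}{1 + 60} L^{2} = \left(-7\right) 100 \cdot \frac{1}{61} L^{2} = - \frac{700 L^{2}}{61}$)
$43 \left(-132 + f{\left(-4 \right)}\right) = 43 \left(-132 - \frac{700 \left(-4\right)^{2}}{61}\right) = 43 \left(-132 - \frac{11200}{61}\right) = 43 \left(- \frac{19252}{61}\right) = - \frac{827836}{61}$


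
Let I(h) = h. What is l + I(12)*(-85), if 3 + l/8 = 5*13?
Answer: -524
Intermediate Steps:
l = 496 (l = -24 + 8*(5*13) = -24 + 8*65 = -24 + 520 = 496)
l + I(12)*(-85) = 496 + 12*(-85) = 496 - 1020 = -524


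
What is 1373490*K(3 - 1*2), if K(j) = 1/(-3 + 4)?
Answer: 1373490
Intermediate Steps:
K(j) = 1 (K(j) = 1/1 = 1)
1373490*K(3 - 1*2) = 1373490*1 = 1373490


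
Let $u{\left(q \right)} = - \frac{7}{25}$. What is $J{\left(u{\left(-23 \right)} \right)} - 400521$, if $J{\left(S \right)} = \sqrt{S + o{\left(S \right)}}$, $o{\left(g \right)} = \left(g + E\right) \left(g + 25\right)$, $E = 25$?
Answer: $-400521 + \frac{\sqrt{381749}}{25} \approx -4.005 \cdot 10^{5}$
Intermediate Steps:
$u{\left(q \right)} = - \frac{7}{25}$ ($u{\left(q \right)} = \left(-7\right) \frac{1}{25} = - \frac{7}{25}$)
$o{\left(g \right)} = \left(25 + g\right)^{2}$ ($o{\left(g \right)} = \left(g + 25\right) \left(g + 25\right) = \left(25 + g\right) \left(25 + g\right) = \left(25 + g\right)^{2}$)
$J{\left(S \right)} = \sqrt{625 + S^{2} + 51 S}$ ($J{\left(S \right)} = \sqrt{S + \left(625 + S^{2} + 50 S\right)} = \sqrt{625 + S^{2} + 51 S}$)
$J{\left(u{\left(-23 \right)} \right)} - 400521 = \sqrt{625 + \left(- \frac{7}{25}\right)^{2} + 51 \left(- \frac{7}{25}\right)} - 400521 = \sqrt{625 + \frac{49}{625} - \frac{357}{25}} - 400521 = \sqrt{\frac{381749}{625}} - 400521 = \frac{\sqrt{381749}}{25} - 400521 = -400521 + \frac{\sqrt{381749}}{25}$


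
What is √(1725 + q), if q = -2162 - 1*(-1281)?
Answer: 2*√211 ≈ 29.052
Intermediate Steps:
q = -881 (q = -2162 + 1281 = -881)
√(1725 + q) = √(1725 - 881) = √844 = 2*√211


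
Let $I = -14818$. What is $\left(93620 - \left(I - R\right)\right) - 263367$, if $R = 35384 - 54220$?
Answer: $-173765$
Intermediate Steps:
$R = -18836$ ($R = 35384 - 54220 = -18836$)
$\left(93620 - \left(I - R\right)\right) - 263367 = \left(93620 - 4018\right) - 263367 = 89602 - 263367 = -173765$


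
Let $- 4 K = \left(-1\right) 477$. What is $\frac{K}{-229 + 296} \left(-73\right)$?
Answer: $- \frac{34821}{268} \approx -129.93$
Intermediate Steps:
$K = \frac{477}{4}$ ($K = - \frac{\left(-1\right) 477}{4} = \left(- \frac{1}{4}\right) \left(-477\right) = \frac{477}{4} \approx 119.25$)
$\frac{K}{-229 + 296} \left(-73\right) = \frac{477}{4 \left(-229 + 296\right)} \left(-73\right) = \frac{477}{4 \cdot 67} \left(-73\right) = \frac{477}{4} \cdot \frac{1}{67} \left(-73\right) = \frac{477}{268} \left(-73\right) = - \frac{34821}{268}$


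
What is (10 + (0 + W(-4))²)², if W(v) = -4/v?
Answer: 121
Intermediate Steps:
(10 + (0 + W(-4))²)² = (10 + (0 - 4/(-4))²)² = (10 + (0 - 4*(-¼))²)² = (10 + (0 + 1)²)² = (10 + 1²)² = (10 + 1)² = 11² = 121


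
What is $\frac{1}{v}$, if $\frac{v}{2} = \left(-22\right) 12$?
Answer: $- \frac{1}{528} \approx -0.0018939$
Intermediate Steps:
$v = -528$ ($v = 2 \left(\left(-22\right) 12\right) = 2 \left(-264\right) = -528$)
$\frac{1}{v} = \frac{1}{-528} = - \frac{1}{528}$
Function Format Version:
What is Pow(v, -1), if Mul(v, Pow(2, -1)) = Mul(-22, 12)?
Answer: Rational(-1, 528) ≈ -0.0018939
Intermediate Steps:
v = -528 (v = Mul(2, Mul(-22, 12)) = Mul(2, -264) = -528)
Pow(v, -1) = Pow(-528, -1) = Rational(-1, 528)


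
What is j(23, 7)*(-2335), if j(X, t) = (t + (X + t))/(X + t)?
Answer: -17279/6 ≈ -2879.8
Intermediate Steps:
j(X, t) = (X + 2*t)/(X + t)
j(23, 7)*(-2335) = ((23 + 2*7)/(23 + 7))*(-2335) = ((23 + 14)/30)*(-2335) = ((1/30)*37)*(-2335) = (37/30)*(-2335) = -17279/6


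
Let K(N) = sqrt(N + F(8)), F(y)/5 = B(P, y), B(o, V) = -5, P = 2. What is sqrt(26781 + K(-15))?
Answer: sqrt(26781 + 2*I*sqrt(10)) ≈ 163.65 + 0.019*I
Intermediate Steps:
F(y) = -25 (F(y) = 5*(-5) = -25)
K(N) = sqrt(-25 + N) (K(N) = sqrt(N - 25) = sqrt(-25 + N))
sqrt(26781 + K(-15)) = sqrt(26781 + sqrt(-25 - 15)) = sqrt(26781 + sqrt(-40)) = sqrt(26781 + 2*I*sqrt(10))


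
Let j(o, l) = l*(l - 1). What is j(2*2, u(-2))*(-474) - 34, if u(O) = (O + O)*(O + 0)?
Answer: -26578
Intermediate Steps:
u(O) = 2*O² (u(O) = (2*O)*O = 2*O²)
j(o, l) = l*(-1 + l)
j(2*2, u(-2))*(-474) - 34 = ((2*(-2)²)*(-1 + 2*(-2)²))*(-474) - 34 = ((2*4)*(-1 + 2*4))*(-474) - 34 = (8*(-1 + 8))*(-474) - 34 = (8*7)*(-474) - 34 = 56*(-474) - 34 = -26544 - 34 = -26578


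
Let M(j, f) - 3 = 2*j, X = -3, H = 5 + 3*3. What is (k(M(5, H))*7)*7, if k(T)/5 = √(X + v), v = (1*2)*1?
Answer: 245*I ≈ 245.0*I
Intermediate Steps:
H = 14 (H = 5 + 9 = 14)
v = 2 (v = 2*1 = 2)
M(j, f) = 3 + 2*j
k(T) = 5*I (k(T) = 5*√(-3 + 2) = 5*√(-1) = 5*I)
(k(M(5, H))*7)*7 = ((5*I)*7)*7 = (35*I)*7 = 245*I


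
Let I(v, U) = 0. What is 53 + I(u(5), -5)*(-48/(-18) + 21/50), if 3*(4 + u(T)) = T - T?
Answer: 53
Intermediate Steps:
u(T) = -4 (u(T) = -4 + (T - T)/3 = -4 + (1/3)*0 = -4 + 0 = -4)
53 + I(u(5), -5)*(-48/(-18) + 21/50) = 53 + 0*(-48/(-18) + 21/50) = 53 + 0*(-48*(-1/18) + 21*(1/50)) = 53 + 0*(8/3 + 21/50) = 53 + 0*(463/150) = 53 + 0 = 53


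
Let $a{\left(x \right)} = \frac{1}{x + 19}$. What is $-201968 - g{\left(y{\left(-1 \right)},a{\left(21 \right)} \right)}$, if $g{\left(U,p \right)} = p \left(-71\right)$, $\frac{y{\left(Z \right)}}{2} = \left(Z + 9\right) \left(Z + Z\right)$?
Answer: $- \frac{8078649}{40} \approx -2.0197 \cdot 10^{5}$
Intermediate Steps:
$y{\left(Z \right)} = 4 Z \left(9 + Z\right)$ ($y{\left(Z \right)} = 2 \left(Z + 9\right) \left(Z + Z\right) = 2 \left(9 + Z\right) 2 Z = 2 \cdot 2 Z \left(9 + Z\right) = 4 Z \left(9 + Z\right)$)
$a{\left(x \right)} = \frac{1}{19 + x}$
$g{\left(U,p \right)} = - 71 p$
$-201968 - g{\left(y{\left(-1 \right)},a{\left(21 \right)} \right)} = -201968 - - \frac{71}{19 + 21} = -201968 - - \frac{71}{40} = -201968 + \frac{71}{40} = - \frac{8078649}{40}$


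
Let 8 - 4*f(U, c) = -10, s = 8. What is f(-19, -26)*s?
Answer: 36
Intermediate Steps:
f(U, c) = 9/2 (f(U, c) = 2 - 1/4*(-10) = 2 + 5/2 = 9/2)
f(-19, -26)*s = (9/2)*8 = 36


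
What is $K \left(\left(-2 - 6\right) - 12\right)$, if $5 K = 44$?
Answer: $-176$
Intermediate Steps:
$K = \frac{44}{5}$ ($K = \frac{1}{5} \cdot 44 = \frac{44}{5} \approx 8.8$)
$K \left(\left(-2 - 6\right) - 12\right) = \frac{44 \left(\left(-2 - 6\right) - 12\right)}{5} = \frac{44 \left(-8 - 12\right)}{5} = \frac{44}{5} \left(-20\right) = -176$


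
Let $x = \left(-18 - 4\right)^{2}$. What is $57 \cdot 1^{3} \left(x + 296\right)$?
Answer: $44460$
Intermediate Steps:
$x = 484$ ($x = \left(-22\right)^{2} = 484$)
$57 \cdot 1^{3} \left(x + 296\right) = 57 \cdot 1^{3} \left(484 + 296\right) = 57 \cdot 1 \cdot 780 = 57 \cdot 780 = 44460$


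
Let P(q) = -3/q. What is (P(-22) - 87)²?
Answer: 3651921/484 ≈ 7545.3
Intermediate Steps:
(P(-22) - 87)² = (-3/(-22) - 87)² = (-3*(-1/22) - 87)² = (3/22 - 87)² = (-1911/22)² = 3651921/484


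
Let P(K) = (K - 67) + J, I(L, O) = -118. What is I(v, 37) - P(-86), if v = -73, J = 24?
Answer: 11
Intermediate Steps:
P(K) = -43 + K (P(K) = (K - 67) + 24 = (-67 + K) + 24 = -43 + K)
I(v, 37) - P(-86) = -118 - (-43 - 86) = -118 - 1*(-129) = -118 + 129 = 11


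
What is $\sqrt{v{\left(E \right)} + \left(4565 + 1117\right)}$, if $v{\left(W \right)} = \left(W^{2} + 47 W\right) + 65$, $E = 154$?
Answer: $7 \sqrt{749} \approx 191.57$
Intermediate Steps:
$v{\left(W \right)} = 65 + W^{2} + 47 W$
$\sqrt{v{\left(E \right)} + \left(4565 + 1117\right)} = \sqrt{\left(65 + 154^{2} + 47 \cdot 154\right) + \left(4565 + 1117\right)} = \sqrt{\left(65 + 23716 + 7238\right) + 5682} = \sqrt{31019 + 5682} = \sqrt{36701} = 7 \sqrt{749}$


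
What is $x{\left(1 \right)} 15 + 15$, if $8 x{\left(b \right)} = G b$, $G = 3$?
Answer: $\frac{165}{8} \approx 20.625$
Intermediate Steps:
$x{\left(b \right)} = \frac{3 b}{8}$
$x{\left(1 \right)} 15 + 15 = \frac{3}{8} \cdot 1 \cdot 15 + 15 = \frac{3}{8} \cdot 15 + 15 = \frac{45}{8} + 15 = \frac{165}{8}$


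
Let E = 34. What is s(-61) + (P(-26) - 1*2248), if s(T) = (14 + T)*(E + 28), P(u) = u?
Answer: -5188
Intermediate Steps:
s(T) = 868 + 62*T (s(T) = (14 + T)*(34 + 28) = (14 + T)*62 = 868 + 62*T)
s(-61) + (P(-26) - 1*2248) = (868 + 62*(-61)) + (-26 - 1*2248) = (868 - 3782) + (-26 - 2248) = -2914 - 2274 = -5188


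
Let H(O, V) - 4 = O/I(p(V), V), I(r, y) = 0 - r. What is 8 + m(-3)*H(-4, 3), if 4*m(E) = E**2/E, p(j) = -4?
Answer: 23/4 ≈ 5.7500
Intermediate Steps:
I(r, y) = -r
m(E) = E/4 (m(E) = (E**2/E)/4 = E/4)
H(O, V) = 4 + O/4 (H(O, V) = 4 + O/((-1*(-4))) = 4 + O/4)
8 + m(-3)*H(-4, 3) = 8 + ((1/4)*(-3))*(4 + (1/4)*(-4)) = 8 - 3*(4 - 1)/4 = 8 - 3/4*3 = 8 - 9/4 = 23/4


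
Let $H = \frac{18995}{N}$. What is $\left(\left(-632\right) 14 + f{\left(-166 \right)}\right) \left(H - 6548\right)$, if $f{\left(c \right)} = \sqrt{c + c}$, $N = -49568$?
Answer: $\frac{179498413227}{3098} - \frac{324590259 i \sqrt{83}}{24784} \approx 5.794 \cdot 10^{7} - 1.1932 \cdot 10^{5} i$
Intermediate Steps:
$H = - \frac{18995}{49568}$ ($H = \frac{18995}{-49568} = 18995 \left(- \frac{1}{49568}\right) = - \frac{18995}{49568} \approx -0.38321$)
$f{\left(c \right)} = \sqrt{2} \sqrt{c}$ ($f{\left(c \right)} = \sqrt{2 c} = \sqrt{2} \sqrt{c}$)
$\left(\left(-632\right) 14 + f{\left(-166 \right)}\right) \left(H - 6548\right) = \left(\left(-632\right) 14 + \sqrt{2} \sqrt{-166}\right) \left(- \frac{18995}{49568} - 6548\right) = \left(-8848 + \sqrt{2} i \sqrt{166}\right) \left(- \frac{324590259}{49568}\right) = \left(-8848 + 2 i \sqrt{83}\right) \left(- \frac{324590259}{49568}\right) = \frac{179498413227}{3098} - \frac{324590259 i \sqrt{83}}{24784}$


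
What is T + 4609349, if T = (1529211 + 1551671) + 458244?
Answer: 8148475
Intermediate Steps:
T = 3539126 (T = 3080882 + 458244 = 3539126)
T + 4609349 = 3539126 + 4609349 = 8148475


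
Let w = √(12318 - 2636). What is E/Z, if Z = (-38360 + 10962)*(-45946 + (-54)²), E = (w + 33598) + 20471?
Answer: 54069/1178935940 + √9682/1178935940 ≈ 4.5946e-5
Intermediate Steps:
w = √9682 ≈ 98.397
E = 54069 + √9682 (E = (√9682 + 33598) + 20471 = (33598 + √9682) + 20471 = 54069 + √9682 ≈ 54167.)
Z = 1178935940 (Z = -27398*(-45946 + 2916) = -27398*(-43030) = 1178935940)
E/Z = (54069 + √9682)/1178935940 = (54069 + √9682)*(1/1178935940) = 54069/1178935940 + √9682/1178935940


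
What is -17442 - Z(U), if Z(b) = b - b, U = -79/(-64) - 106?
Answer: -17442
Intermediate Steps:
U = -6705/64 (U = -79*(-1/64) - 106 = 79/64 - 106 = -6705/64 ≈ -104.77)
Z(b) = 0
-17442 - Z(U) = -17442 - 1*0 = -17442 + 0 = -17442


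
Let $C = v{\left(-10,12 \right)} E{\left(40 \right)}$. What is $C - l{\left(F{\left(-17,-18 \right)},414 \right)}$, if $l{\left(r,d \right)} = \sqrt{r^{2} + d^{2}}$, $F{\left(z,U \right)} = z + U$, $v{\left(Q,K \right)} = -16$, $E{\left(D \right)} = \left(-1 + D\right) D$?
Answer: $-24960 - \sqrt{172621} \approx -25375.0$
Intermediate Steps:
$E{\left(D \right)} = D \left(-1 + D\right)$
$F{\left(z,U \right)} = U + z$
$l{\left(r,d \right)} = \sqrt{d^{2} + r^{2}}$
$C = -24960$ ($C = - 16 \cdot 40 \left(-1 + 40\right) = - 16 \cdot 40 \cdot 39 = \left(-16\right) 1560 = -24960$)
$C - l{\left(F{\left(-17,-18 \right)},414 \right)} = -24960 - \sqrt{414^{2} + \left(-18 - 17\right)^{2}} = -24960 - \sqrt{171396 + \left(-35\right)^{2}} = -24960 - \sqrt{171396 + 1225} = -24960 - \sqrt{172621}$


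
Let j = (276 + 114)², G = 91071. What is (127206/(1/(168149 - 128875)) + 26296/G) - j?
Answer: 454966704610720/91071 ≈ 4.9957e+9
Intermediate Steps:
j = 152100 (j = 390² = 152100)
(127206/(1/(168149 - 128875)) + 26296/G) - j = (127206/(1/(168149 - 128875)) + 26296/91071) - 1*152100 = (127206/(1/39274) + 26296*(1/91071)) - 152100 = (127206/(1/39274) + 26296/91071) - 152100 = (127206*39274 + 26296/91071) - 152100 = (4995888444 + 26296/91071) - 152100 = 454980556509820/91071 - 152100 = 454966704610720/91071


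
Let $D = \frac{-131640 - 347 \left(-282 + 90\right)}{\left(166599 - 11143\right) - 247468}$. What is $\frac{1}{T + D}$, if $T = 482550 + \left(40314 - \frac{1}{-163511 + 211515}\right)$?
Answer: $\frac{1104236012}{577366038412381} \approx 1.9125 \cdot 10^{-6}$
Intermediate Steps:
$D = \frac{16254}{23003}$ ($D = \frac{-131640 - -66624}{\left(166599 - 11143\right) - 247468} = \frac{-131640 + 66624}{155456 - 247468} = - \frac{65016}{-92012} = \left(-65016\right) \left(- \frac{1}{92012}\right) = \frac{16254}{23003} \approx 0.7066$)
$T = \frac{25099563455}{48004}$ ($T = 482550 + \left(40314 - \frac{1}{48004}\right) = 482550 + \frac{1935233255}{48004} = \frac{25099563455}{48004} \approx 5.2286 \cdot 10^{5}$)
$\frac{1}{T + D} = \frac{1}{\frac{25099563455}{48004} + \frac{16254}{23003}} = \frac{1}{\frac{577366038412381}{1104236012}} = \frac{1104236012}{577366038412381}$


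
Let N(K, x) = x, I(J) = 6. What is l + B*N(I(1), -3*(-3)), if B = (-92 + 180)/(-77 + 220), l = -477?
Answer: -6129/13 ≈ -471.46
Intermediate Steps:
B = 8/13 (B = 88/143 = 88*(1/143) = 8/13 ≈ 0.61539)
l + B*N(I(1), -3*(-3)) = -477 + 8*(-3*(-3))/13 = -477 + (8/13)*9 = -477 + 72/13 = -6129/13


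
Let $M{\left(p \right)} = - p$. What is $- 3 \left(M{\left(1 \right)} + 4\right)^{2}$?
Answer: $-27$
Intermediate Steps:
$- 3 \left(M{\left(1 \right)} + 4\right)^{2} = - 3 \left(\left(-1\right) 1 + 4\right)^{2} = - 3 \left(-1 + 4\right)^{2} = - 3 \cdot 3^{2} = \left(-3\right) 9 = -27$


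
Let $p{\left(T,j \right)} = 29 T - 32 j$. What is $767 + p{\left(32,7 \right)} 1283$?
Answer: $903999$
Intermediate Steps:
$p{\left(T,j \right)} = - 32 j + 29 T$
$767 + p{\left(32,7 \right)} 1283 = 767 + \left(\left(-32\right) 7 + 29 \cdot 32\right) 1283 = 767 + \left(-224 + 928\right) 1283 = 767 + 704 \cdot 1283 = 767 + 903232 = 903999$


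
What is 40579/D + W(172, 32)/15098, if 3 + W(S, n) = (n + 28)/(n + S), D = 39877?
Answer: 5206707636/5117535041 ≈ 1.0174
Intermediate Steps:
W(S, n) = -3 + (28 + n)/(S + n) (W(S, n) = -3 + (n + 28)/(n + S) = -3 + (28 + n)/(S + n))
40579/D + W(172, 32)/15098 = 40579/39877 + ((28 - 3*172 - 2*32)/(172 + 32))/15098 = 40579*(1/39877) + ((28 - 516 - 64)/204)*(1/15098) = 40579/39877 + ((1/204)*(-552))*(1/15098) = 40579/39877 - 46/17*1/15098 = 40579/39877 - 23/128333 = 5206707636/5117535041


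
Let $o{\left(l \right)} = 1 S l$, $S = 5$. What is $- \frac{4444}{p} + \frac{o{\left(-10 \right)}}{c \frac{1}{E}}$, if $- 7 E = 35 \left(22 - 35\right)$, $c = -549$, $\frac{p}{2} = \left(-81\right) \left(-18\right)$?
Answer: $\frac{195479}{44469} \approx 4.3959$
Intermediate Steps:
$p = 2916$ ($p = 2 \left(\left(-81\right) \left(-18\right)\right) = 2 \cdot 1458 = 2916$)
$o{\left(l \right)} = 5 l$ ($o{\left(l \right)} = 1 \cdot 5 l = 5 l$)
$E = 65$ ($E = - \frac{35 \left(22 - 35\right)}{7} = - \frac{35 \left(-13\right)}{7} = \left(- \frac{1}{7}\right) \left(-455\right) = 65$)
$- \frac{4444}{p} + \frac{o{\left(-10 \right)}}{c \frac{1}{E}} = - \frac{4444}{2916} + \frac{5 \left(-10\right)}{\left(-549\right) \frac{1}{65}} = \left(-4444\right) \frac{1}{2916} - \frac{50}{\left(-549\right) \frac{1}{65}} = - \frac{1111}{729} - \frac{50}{- \frac{549}{65}} = - \frac{1111}{729} - - \frac{3250}{549} = - \frac{1111}{729} + \frac{3250}{549} = \frac{195479}{44469}$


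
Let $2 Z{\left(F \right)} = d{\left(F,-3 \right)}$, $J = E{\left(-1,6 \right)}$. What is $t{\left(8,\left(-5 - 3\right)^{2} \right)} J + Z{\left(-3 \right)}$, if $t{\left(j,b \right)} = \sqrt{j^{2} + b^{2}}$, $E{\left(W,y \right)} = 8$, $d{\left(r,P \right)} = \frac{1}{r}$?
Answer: $- \frac{1}{6} + 64 \sqrt{65} \approx 515.82$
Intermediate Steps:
$J = 8$
$Z{\left(F \right)} = \frac{1}{2 F}$
$t{\left(j,b \right)} = \sqrt{b^{2} + j^{2}}$
$t{\left(8,\left(-5 - 3\right)^{2} \right)} J + Z{\left(-3 \right)} = \sqrt{\left(\left(-5 - 3\right)^{2}\right)^{2} + 8^{2}} \cdot 8 + \frac{1}{2 \left(-3\right)} = \sqrt{\left(\left(-8\right)^{2}\right)^{2} + 64} \cdot 8 + \frac{1}{2} \left(- \frac{1}{3}\right) = \sqrt{64^{2} + 64} \cdot 8 - \frac{1}{6} = \sqrt{4096 + 64} \cdot 8 - \frac{1}{6} = \sqrt{4160} \cdot 8 - \frac{1}{6} = 8 \sqrt{65} \cdot 8 - \frac{1}{6} = 64 \sqrt{65} - \frac{1}{6} = - \frac{1}{6} + 64 \sqrt{65}$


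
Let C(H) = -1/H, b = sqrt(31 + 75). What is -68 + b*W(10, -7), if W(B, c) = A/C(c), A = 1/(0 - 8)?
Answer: -68 - 7*sqrt(106)/8 ≈ -77.009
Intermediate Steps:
b = sqrt(106) ≈ 10.296
A = -1/8 (A = 1/(-8) = -1/8 ≈ -0.12500)
W(B, c) = c/8 (W(B, c) = -(-c)/8 = -(-1)*c/8 = c/8)
-68 + b*W(10, -7) = -68 + sqrt(106)*((1/8)*(-7)) = -68 + sqrt(106)*(-7/8) = -68 - 7*sqrt(106)/8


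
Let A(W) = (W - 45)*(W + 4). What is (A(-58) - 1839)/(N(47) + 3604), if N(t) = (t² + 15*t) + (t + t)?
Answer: 1241/2204 ≈ 0.56307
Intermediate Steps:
N(t) = t² + 17*t (N(t) = (t² + 15*t) + 2*t = t² + 17*t)
A(W) = (-45 + W)*(4 + W)
(A(-58) - 1839)/(N(47) + 3604) = ((-180 + (-58)² - 41*(-58)) - 1839)/(47*(17 + 47) + 3604) = ((-180 + 3364 + 2378) - 1839)/(47*64 + 3604) = (5562 - 1839)/(3008 + 3604) = 3723/6612 = 3723*(1/6612) = 1241/2204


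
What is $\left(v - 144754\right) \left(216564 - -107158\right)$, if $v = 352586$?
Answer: $67279790704$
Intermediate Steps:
$\left(v - 144754\right) \left(216564 - -107158\right) = \left(352586 - 144754\right) \left(216564 - -107158\right) = 207832 \left(216564 + 107158\right) = 207832 \cdot 323722 = 67279790704$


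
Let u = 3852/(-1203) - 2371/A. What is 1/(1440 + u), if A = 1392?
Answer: 558192/801058381 ≈ 0.00069682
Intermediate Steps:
u = -2738099/558192 (u = 3852/(-1203) - 2371/1392 = 3852*(-1/1203) - 2371*1/1392 = -1284/401 - 2371/1392 = -2738099/558192 ≈ -4.9053)
1/(1440 + u) = 1/(1440 - 2738099/558192) = 1/(801058381/558192) = 558192/801058381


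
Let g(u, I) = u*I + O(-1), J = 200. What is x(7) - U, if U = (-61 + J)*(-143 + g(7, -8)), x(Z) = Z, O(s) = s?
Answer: 27807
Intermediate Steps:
g(u, I) = -1 + I*u (g(u, I) = u*I - 1 = I*u - 1 = -1 + I*u)
U = -27800 (U = (-61 + 200)*(-143 + (-1 - 8*7)) = 139*(-143 + (-1 - 56)) = 139*(-143 - 57) = 139*(-200) = -27800)
x(7) - U = 7 - 1*(-27800) = 7 + 27800 = 27807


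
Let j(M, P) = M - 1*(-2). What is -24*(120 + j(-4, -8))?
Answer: -2832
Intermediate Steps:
j(M, P) = 2 + M (j(M, P) = M + 2 = 2 + M)
-24*(120 + j(-4, -8)) = -24*(120 + (2 - 4)) = -24*(120 - 2) = -24*118 = -2832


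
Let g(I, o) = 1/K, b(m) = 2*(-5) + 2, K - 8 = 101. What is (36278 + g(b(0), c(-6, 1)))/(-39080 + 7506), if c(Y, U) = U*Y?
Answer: -3954303/3441566 ≈ -1.1490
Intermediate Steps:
K = 109 (K = 8 + 101 = 109)
b(m) = -8 (b(m) = -10 + 2 = -8)
g(I, o) = 1/109
(36278 + g(b(0), c(-6, 1)))/(-39080 + 7506) = (36278 + 1/109)/(-39080 + 7506) = (3954303/109)/(-31574) = (3954303/109)*(-1/31574) = -3954303/3441566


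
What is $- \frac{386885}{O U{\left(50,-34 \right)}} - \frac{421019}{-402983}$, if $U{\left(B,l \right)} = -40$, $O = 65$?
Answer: $\frac{31400545471}{209551160} \approx 149.85$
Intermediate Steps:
$- \frac{386885}{O U{\left(50,-34 \right)}} - \frac{421019}{-402983} = - \frac{386885}{65 \left(-40\right)} - \frac{421019}{-402983} = - \frac{386885}{-2600} - - \frac{421019}{402983} = \left(-386885\right) \left(- \frac{1}{2600}\right) + \frac{421019}{402983} = \frac{77377}{520} + \frac{421019}{402983} = \frac{31400545471}{209551160}$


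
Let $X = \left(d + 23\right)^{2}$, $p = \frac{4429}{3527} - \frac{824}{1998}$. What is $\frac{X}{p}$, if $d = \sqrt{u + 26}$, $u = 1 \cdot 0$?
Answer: $\frac{1955527515}{2971447} + \frac{162079758 \sqrt{26}}{2971447} \approx 936.24$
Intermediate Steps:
$u = 0$
$d = \sqrt{26}$ ($d = \sqrt{0 + 26} = \sqrt{26} \approx 5.099$)
$p = \frac{2971447}{3523473}$ ($p = 4429 \cdot \frac{1}{3527} - \frac{412}{999} = \frac{4429}{3527} - \frac{412}{999} = \frac{2971447}{3523473} \approx 0.84333$)
$X = \left(23 + \sqrt{26}\right)^{2}$ ($X = \left(\sqrt{26} + 23\right)^{2} = \left(23 + \sqrt{26}\right)^{2} \approx 789.55$)
$\frac{X}{p} = \frac{\left(23 + \sqrt{26}\right)^{2}}{\frac{2971447}{3523473}} = \left(23 + \sqrt{26}\right)^{2} \cdot \frac{3523473}{2971447} = \frac{3523473 \left(23 + \sqrt{26}\right)^{2}}{2971447}$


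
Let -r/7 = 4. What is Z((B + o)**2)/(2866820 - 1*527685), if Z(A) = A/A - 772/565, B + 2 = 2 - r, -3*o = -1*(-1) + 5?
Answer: -207/1321611275 ≈ -1.5663e-7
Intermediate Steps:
r = -28 (r = -7*4 = -28)
o = -2 (o = -(-1*(-1) + 5)/3 = -(1 + 5)/3 = -1/3*6 = -2)
B = 28 (B = -2 + (2 - 1*(-28)) = -2 + (2 + 28) = -2 + 30 = 28)
Z(A) = -207/565 (Z(A) = 1 - 772*1/565 = 1 - 772/565 = -207/565)
Z((B + o)**2)/(2866820 - 1*527685) = -207/(565*(2866820 - 1*527685)) = -207/(565*(2866820 - 527685)) = -207/565/2339135 = -207/565*1/2339135 = -207/1321611275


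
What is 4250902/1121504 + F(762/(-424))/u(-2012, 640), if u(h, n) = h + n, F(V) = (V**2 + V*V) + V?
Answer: 4092016765849/1080554524448 ≈ 3.7870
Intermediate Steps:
F(V) = V + 2*V**2 (F(V) = (V**2 + V**2) + V = 2*V**2 + V = V + 2*V**2)
4250902/1121504 + F(762/(-424))/u(-2012, 640) = 4250902/1121504 + ((762/(-424))*(1 + 2*(762/(-424))))/(-2012 + 640) = 4250902*(1/1121504) + ((762*(-1/424))*(1 + 2*(762*(-1/424))))/(-1372) = 2125451/560752 - 381*(1 + 2*(-381/212))/212*(-1/1372) = 2125451/560752 - 381*(1 - 381/106)/212*(-1/1372) = 2125451/560752 - 381/212*(-275/106)*(-1/1372) = 2125451/560752 + (104775/22472)*(-1/1372) = 2125451/560752 - 104775/30831584 = 4092016765849/1080554524448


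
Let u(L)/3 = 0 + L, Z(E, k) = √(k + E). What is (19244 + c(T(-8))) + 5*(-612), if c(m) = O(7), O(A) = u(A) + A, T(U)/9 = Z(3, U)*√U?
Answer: 16212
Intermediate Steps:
Z(E, k) = √(E + k)
u(L) = 3*L (u(L) = 3*(0 + L) = 3*L)
T(U) = 9*√U*√(3 + U) (T(U) = 9*(√(3 + U)*√U) = 9*(√U*√(3 + U)) = 9*√U*√(3 + U))
O(A) = 4*A (O(A) = 3*A + A = 4*A)
c(m) = 28 (c(m) = 4*7 = 28)
(19244 + c(T(-8))) + 5*(-612) = (19244 + 28) + 5*(-612) = 19272 - 3060 = 16212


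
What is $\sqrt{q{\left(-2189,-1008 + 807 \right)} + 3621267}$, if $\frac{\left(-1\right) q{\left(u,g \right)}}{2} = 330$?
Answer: $\sqrt{3620607} \approx 1902.8$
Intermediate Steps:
$q{\left(u,g \right)} = -660$ ($q{\left(u,g \right)} = \left(-2\right) 330 = -660$)
$\sqrt{q{\left(-2189,-1008 + 807 \right)} + 3621267} = \sqrt{-660 + 3621267} = \sqrt{3620607}$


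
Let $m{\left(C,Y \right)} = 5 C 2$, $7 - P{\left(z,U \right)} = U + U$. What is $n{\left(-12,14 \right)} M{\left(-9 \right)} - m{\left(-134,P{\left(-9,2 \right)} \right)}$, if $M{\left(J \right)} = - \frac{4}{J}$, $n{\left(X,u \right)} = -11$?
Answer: $\frac{12016}{9} \approx 1335.1$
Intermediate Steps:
$P{\left(z,U \right)} = 7 - 2 U$ ($P{\left(z,U \right)} = 7 - \left(U + U\right) = 7 - 2 U$)
$m{\left(C,Y \right)} = 10 C$
$n{\left(-12,14 \right)} M{\left(-9 \right)} - m{\left(-134,P{\left(-9,2 \right)} \right)} = - 11 \left(- \frac{4}{-9}\right) - 10 \left(-134\right) = - 11 \left(\left(-4\right) \left(- \frac{1}{9}\right)\right) - -1340 = \left(-11\right) \frac{4}{9} + 1340 = - \frac{44}{9} + 1340 = \frac{12016}{9}$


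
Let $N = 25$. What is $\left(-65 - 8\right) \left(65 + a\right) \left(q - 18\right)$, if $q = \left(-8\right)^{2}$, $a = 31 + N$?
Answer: $-406318$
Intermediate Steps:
$a = 56$ ($a = 31 + 25 = 56$)
$q = 64$
$\left(-65 - 8\right) \left(65 + a\right) \left(q - 18\right) = \left(-65 - 8\right) \left(65 + 56\right) \left(64 - 18\right) = - 73 \cdot 121 \cdot 46 = \left(-73\right) 5566 = -406318$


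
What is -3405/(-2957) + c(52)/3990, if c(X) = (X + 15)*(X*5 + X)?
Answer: 12566513/1966405 ≈ 6.3906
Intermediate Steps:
c(X) = 6*X*(15 + X) (c(X) = (15 + X)*(5*X + X) = (15 + X)*(6*X) = 6*X*(15 + X))
-3405/(-2957) + c(52)/3990 = -3405/(-2957) + (6*52*(15 + 52))/3990 = -3405*(-1/2957) + (6*52*67)*(1/3990) = 3405/2957 + 20904*(1/3990) = 3405/2957 + 3484/665 = 12566513/1966405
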